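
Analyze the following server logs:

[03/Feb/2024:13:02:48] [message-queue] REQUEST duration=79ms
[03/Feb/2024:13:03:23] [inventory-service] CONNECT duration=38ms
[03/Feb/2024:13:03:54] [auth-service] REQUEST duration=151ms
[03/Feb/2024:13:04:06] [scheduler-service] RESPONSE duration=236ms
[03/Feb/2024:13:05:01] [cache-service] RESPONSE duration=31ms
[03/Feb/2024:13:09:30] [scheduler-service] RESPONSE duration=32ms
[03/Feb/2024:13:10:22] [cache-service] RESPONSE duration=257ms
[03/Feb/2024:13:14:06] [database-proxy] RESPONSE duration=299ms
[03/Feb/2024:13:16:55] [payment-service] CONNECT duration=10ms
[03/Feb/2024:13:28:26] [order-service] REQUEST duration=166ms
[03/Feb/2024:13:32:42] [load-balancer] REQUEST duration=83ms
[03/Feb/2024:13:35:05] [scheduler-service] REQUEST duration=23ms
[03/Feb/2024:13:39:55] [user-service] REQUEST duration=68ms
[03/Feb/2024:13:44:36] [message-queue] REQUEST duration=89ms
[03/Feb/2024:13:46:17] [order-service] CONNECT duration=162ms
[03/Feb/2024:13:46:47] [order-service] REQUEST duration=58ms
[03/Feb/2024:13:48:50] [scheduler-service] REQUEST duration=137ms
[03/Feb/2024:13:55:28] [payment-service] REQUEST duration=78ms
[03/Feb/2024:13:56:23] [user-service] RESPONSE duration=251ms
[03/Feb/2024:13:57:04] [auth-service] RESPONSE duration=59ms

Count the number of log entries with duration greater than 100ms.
8

To count timeouts:

1. Threshold: 100ms
2. Extract duration from each log entry
3. Count entries where duration > 100
4. Timeout count: 8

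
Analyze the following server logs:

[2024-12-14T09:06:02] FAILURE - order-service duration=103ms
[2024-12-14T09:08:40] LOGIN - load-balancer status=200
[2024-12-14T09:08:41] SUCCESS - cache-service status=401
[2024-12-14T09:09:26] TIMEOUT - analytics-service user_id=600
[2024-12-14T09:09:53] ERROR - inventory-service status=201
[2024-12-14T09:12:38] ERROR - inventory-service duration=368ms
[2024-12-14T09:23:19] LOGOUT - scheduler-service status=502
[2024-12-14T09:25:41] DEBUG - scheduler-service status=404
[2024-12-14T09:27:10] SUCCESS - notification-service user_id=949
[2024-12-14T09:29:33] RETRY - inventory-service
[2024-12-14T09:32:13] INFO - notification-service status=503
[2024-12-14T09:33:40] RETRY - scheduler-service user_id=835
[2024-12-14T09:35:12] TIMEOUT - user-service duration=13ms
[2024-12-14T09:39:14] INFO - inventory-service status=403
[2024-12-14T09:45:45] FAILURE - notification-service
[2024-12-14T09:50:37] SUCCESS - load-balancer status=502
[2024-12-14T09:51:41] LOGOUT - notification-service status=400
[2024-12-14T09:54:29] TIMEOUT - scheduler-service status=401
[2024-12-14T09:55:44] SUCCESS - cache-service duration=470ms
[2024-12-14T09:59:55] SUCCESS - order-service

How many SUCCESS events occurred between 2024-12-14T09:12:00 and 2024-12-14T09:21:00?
0

To count events in the time window:

1. Window boundaries: 2024-12-14T09:12:00 to 2024-12-14T09:21:00
2. Filter for SUCCESS events within this window
3. Count matching events: 0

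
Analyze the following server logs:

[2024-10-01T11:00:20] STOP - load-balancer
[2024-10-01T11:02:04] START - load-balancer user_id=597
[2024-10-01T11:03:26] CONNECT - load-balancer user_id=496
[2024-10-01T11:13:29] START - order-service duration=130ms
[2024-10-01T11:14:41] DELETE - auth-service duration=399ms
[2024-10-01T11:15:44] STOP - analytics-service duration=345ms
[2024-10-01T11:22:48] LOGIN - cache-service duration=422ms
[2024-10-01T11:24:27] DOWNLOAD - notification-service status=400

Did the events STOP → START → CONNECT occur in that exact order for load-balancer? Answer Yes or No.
Yes

To verify sequence order:

1. Find all events in sequence STOP → START → CONNECT for load-balancer
2. Extract their timestamps
3. Check if timestamps are in ascending order
4. Result: Yes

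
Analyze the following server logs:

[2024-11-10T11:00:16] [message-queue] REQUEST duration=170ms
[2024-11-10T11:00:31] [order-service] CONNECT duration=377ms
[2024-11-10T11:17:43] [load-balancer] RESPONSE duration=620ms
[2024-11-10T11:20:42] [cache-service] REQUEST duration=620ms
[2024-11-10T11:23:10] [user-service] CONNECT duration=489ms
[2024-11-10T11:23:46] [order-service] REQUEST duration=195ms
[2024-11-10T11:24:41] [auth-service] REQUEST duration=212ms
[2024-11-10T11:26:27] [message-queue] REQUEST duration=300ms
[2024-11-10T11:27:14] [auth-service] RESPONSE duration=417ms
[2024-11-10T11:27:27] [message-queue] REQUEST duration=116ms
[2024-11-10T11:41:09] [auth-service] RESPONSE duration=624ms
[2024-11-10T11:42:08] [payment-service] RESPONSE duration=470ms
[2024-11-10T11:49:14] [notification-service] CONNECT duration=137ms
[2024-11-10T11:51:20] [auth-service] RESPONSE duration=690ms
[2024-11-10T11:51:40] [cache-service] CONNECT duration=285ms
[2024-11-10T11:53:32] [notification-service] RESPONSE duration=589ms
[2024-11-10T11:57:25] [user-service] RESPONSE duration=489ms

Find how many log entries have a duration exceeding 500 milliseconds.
5

To count timeouts:

1. Threshold: 500ms
2. Extract duration from each log entry
3. Count entries where duration > 500
4. Timeout count: 5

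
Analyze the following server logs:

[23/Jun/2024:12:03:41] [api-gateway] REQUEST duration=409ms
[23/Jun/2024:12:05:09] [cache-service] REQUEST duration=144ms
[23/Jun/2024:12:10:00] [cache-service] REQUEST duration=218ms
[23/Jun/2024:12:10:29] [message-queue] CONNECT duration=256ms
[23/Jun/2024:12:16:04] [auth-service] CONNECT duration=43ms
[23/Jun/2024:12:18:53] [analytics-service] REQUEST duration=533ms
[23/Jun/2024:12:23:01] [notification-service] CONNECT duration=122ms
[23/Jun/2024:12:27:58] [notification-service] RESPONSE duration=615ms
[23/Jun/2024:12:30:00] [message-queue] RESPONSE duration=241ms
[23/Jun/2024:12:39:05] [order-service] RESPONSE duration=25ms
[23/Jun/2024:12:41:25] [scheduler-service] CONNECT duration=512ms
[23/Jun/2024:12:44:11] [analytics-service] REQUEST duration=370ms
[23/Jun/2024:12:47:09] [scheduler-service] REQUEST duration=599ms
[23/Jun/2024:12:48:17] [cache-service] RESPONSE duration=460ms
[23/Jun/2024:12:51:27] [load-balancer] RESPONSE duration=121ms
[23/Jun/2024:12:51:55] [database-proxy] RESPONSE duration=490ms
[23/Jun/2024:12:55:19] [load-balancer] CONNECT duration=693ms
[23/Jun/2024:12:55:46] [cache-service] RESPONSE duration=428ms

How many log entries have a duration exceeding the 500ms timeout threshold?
5

To count timeouts:

1. Threshold: 500ms
2. Extract duration from each log entry
3. Count entries where duration > 500
4. Timeout count: 5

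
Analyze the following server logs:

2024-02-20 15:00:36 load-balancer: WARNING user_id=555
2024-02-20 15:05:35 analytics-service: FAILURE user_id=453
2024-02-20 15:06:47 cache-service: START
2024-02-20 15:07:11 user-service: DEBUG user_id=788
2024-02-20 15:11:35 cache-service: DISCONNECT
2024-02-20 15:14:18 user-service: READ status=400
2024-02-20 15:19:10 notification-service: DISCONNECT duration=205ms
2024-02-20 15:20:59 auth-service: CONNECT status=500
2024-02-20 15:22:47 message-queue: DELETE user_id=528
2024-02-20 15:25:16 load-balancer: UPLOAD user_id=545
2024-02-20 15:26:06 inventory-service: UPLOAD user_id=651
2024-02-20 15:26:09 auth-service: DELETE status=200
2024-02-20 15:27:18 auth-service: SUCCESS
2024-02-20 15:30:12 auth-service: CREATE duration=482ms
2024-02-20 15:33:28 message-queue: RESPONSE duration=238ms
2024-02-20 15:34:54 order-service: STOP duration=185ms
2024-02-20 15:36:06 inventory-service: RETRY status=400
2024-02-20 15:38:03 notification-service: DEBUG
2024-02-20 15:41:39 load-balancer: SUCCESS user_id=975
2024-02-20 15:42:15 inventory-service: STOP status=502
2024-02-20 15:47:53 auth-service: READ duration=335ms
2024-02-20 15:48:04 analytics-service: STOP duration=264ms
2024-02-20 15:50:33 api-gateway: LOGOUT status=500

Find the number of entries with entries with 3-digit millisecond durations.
6

To find matching entries:

1. Pattern to match: entries with 3-digit millisecond durations
2. Scan each log entry for the pattern
3. Count matches: 6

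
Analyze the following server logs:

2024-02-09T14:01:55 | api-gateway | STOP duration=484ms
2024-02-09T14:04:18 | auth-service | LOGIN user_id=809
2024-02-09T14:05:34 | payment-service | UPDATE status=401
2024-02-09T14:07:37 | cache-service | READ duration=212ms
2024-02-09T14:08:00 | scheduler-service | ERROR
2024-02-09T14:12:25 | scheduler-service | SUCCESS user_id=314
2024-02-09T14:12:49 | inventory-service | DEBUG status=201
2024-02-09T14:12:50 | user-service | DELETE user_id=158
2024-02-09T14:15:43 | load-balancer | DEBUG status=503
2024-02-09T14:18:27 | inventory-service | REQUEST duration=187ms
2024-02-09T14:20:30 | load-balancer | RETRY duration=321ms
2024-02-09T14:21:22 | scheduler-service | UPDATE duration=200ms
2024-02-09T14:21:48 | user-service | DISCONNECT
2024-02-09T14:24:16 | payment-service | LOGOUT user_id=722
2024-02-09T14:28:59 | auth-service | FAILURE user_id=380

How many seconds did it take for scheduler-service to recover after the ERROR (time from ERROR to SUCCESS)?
265

To calculate recovery time:

1. Find ERROR event for scheduler-service: 2024-02-09T14:08:00
2. Find next SUCCESS event for scheduler-service: 2024-02-09T14:12:25
3. Recovery time: 2024-02-09T14:12:25 - 2024-02-09T14:08:00 = 265 seconds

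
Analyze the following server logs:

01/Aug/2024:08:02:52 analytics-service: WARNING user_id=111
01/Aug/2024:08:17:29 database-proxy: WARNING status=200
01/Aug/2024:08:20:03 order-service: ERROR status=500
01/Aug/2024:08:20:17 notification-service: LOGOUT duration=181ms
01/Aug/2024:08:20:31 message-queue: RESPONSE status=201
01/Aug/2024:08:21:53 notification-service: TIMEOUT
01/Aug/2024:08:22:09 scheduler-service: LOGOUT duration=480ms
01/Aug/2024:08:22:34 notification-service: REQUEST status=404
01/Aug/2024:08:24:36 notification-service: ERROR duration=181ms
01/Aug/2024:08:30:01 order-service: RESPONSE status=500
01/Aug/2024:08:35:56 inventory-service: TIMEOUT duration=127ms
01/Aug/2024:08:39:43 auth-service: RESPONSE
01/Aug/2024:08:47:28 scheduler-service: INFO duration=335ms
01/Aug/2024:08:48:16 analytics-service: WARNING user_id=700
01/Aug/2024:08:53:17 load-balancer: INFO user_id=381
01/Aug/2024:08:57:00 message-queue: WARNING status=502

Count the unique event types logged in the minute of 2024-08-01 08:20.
3

To count unique event types:

1. Filter events in the minute starting at 2024-08-01 08:20
2. Extract event types from matching entries
3. Count unique types: 3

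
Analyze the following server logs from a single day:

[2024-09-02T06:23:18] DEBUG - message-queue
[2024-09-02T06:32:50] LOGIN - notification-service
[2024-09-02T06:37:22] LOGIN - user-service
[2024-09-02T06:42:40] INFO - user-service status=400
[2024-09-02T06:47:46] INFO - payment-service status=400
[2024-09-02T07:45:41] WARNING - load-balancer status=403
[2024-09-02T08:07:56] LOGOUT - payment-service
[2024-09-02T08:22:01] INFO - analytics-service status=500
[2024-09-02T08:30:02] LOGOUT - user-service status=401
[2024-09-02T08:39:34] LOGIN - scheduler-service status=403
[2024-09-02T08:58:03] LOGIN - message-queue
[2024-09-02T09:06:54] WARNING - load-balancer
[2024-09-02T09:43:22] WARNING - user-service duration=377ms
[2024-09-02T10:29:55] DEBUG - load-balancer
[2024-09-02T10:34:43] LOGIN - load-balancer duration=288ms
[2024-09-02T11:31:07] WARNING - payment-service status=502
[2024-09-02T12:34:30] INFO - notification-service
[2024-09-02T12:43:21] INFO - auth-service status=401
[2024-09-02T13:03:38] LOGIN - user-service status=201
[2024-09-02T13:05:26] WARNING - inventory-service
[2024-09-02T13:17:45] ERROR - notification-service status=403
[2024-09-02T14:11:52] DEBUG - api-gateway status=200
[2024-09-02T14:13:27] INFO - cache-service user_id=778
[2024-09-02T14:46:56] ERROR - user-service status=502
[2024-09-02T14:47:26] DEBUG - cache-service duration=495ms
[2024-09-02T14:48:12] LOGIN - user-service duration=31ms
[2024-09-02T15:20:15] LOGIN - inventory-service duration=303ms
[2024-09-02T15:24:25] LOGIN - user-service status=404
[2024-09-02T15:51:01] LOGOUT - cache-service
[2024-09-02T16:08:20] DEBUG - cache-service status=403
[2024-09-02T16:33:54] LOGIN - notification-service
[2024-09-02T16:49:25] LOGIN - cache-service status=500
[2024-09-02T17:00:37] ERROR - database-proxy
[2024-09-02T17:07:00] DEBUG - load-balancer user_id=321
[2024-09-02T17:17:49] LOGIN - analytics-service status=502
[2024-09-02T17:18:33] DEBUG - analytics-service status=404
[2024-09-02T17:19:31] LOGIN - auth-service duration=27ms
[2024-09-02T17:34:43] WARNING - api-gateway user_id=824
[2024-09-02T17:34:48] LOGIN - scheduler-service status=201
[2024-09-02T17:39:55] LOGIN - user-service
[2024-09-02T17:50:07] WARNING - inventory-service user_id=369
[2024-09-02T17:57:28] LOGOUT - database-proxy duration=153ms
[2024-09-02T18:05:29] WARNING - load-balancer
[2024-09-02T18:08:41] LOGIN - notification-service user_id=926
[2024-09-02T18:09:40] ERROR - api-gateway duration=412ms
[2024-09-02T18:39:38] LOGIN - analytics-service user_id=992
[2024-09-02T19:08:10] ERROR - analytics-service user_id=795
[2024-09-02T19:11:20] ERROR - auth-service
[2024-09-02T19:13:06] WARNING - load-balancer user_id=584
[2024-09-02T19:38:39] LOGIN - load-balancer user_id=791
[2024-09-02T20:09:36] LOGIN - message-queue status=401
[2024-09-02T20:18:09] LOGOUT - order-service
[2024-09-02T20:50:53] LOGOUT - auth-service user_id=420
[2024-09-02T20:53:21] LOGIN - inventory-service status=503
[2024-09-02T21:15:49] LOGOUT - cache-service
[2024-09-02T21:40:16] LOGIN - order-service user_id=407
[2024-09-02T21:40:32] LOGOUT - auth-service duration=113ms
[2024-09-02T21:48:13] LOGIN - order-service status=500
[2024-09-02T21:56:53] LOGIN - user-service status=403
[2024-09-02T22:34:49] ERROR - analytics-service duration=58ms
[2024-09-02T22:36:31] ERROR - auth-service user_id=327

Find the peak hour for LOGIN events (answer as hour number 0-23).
17

To find the peak hour:

1. Group all LOGIN events by hour
2. Count events in each hour
3. Find hour with maximum count
4. Peak hour: 17 (with 4 events)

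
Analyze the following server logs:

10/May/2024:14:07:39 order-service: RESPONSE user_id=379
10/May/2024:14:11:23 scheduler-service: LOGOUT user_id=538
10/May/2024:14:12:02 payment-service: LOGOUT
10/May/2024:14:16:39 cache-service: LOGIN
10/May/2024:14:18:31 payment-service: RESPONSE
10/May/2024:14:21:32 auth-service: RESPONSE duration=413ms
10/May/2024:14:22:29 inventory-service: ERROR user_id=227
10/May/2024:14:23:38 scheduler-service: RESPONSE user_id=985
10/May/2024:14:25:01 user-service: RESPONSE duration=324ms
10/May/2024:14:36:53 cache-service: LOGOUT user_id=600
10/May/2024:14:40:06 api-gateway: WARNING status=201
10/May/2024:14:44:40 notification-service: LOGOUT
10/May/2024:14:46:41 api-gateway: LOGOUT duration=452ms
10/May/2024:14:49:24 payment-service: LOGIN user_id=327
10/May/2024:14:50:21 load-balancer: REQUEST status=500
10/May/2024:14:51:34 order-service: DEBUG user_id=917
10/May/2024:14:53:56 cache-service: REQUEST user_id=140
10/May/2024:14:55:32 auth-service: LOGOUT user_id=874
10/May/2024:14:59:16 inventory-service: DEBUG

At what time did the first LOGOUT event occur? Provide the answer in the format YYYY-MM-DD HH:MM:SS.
2024-05-10 14:11:23

To find the first event:

1. Filter for all LOGOUT events
2. Sort by timestamp
3. Select the first one
4. Timestamp: 2024-05-10 14:11:23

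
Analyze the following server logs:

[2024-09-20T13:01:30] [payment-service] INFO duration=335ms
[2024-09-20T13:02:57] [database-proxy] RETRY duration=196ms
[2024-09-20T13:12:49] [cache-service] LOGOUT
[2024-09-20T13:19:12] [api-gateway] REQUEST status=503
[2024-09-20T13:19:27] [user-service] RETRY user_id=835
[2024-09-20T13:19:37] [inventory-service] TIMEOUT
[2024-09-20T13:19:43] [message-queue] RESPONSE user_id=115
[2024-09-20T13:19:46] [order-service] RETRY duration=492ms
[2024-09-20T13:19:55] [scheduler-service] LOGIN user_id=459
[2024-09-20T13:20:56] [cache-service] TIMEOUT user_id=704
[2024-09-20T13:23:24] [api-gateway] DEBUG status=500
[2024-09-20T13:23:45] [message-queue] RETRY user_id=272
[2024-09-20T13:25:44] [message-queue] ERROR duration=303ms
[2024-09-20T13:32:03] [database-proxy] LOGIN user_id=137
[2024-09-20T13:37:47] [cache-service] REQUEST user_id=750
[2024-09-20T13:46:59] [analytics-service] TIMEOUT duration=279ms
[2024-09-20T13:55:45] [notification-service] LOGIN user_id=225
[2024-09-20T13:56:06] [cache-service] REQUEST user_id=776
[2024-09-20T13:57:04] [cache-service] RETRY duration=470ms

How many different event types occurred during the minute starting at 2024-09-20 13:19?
5

To count unique event types:

1. Filter events in the minute starting at 2024-09-20 13:19
2. Extract event types from matching entries
3. Count unique types: 5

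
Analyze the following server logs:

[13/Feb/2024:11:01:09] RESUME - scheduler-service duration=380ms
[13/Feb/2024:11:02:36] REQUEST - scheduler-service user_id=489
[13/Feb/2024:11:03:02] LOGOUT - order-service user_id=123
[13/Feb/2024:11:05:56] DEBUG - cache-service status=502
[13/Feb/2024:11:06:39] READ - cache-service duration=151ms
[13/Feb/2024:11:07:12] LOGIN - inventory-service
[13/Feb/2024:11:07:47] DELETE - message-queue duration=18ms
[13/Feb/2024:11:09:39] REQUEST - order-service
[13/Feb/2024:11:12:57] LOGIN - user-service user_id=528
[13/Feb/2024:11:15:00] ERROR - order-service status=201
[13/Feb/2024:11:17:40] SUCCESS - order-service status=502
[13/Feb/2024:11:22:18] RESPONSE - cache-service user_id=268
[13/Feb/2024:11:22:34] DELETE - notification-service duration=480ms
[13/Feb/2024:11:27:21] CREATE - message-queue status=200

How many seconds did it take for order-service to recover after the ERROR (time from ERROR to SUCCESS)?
160

To calculate recovery time:

1. Find ERROR event for order-service: 13/Feb/2024:11:15:00
2. Find next SUCCESS event for order-service: 13/Feb/2024:11:17:40
3. Recovery time: 13/Feb/2024:11:17:40 - 13/Feb/2024:11:15:00 = 160 seconds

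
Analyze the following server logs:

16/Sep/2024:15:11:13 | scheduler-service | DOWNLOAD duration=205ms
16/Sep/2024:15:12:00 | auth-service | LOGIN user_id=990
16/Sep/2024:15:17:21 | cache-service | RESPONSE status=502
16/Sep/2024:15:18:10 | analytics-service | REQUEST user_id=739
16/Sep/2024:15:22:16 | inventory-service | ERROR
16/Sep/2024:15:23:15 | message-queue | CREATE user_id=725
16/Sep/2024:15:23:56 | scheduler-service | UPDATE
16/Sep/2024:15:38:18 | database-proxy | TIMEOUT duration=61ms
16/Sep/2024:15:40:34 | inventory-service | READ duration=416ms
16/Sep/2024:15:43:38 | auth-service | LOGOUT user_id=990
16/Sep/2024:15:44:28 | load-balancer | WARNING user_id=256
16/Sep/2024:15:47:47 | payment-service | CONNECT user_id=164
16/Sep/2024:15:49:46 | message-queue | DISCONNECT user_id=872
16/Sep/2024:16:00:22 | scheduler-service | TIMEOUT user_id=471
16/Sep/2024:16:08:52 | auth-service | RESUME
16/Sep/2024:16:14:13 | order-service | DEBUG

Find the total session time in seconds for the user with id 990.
1898

To calculate session duration:

1. Find LOGIN event for user_id=990: 16/Sep/2024:15:12:00
2. Find LOGOUT event for user_id=990: 16/Sep/2024:15:43:38
3. Session duration: 16/Sep/2024:15:43:38 - 16/Sep/2024:15:12:00 = 1898 seconds (31 minutes)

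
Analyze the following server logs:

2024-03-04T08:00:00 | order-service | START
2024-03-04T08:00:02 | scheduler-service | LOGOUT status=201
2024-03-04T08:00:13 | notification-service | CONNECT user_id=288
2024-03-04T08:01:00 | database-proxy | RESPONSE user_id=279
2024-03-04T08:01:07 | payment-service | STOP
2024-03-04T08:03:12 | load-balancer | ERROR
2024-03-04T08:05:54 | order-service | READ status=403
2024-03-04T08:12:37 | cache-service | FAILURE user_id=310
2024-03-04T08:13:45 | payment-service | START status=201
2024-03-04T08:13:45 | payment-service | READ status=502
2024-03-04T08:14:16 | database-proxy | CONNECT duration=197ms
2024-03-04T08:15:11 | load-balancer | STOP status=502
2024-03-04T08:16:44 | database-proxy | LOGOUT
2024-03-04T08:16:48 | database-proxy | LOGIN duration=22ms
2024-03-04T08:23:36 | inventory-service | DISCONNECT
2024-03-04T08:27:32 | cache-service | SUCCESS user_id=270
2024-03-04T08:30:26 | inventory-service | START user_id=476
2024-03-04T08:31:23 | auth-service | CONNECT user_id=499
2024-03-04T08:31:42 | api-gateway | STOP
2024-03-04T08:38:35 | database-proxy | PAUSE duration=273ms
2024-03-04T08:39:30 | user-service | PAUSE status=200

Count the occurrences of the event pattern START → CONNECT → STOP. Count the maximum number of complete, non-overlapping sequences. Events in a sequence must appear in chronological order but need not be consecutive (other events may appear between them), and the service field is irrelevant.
3

To count sequences:

1. Look for pattern: START → CONNECT → STOP
2. Greedily scan the log in chronological order, matching each sequence element in turn (ignoring service)
3. Each time the full pattern completes, increment the count and restart matching from the next event
4. Complete non-overlapping sequences found: 3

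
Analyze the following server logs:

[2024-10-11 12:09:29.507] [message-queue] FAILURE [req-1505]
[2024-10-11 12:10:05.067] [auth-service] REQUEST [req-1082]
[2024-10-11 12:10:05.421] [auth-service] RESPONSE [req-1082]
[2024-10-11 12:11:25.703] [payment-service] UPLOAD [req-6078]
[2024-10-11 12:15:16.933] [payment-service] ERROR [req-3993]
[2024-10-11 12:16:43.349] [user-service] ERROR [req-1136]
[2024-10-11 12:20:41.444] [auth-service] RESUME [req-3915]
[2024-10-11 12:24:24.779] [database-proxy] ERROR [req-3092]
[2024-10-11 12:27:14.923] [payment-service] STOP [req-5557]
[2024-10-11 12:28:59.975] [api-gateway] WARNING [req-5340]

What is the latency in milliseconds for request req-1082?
354

To calculate latency:

1. Find REQUEST with id req-1082: 2024-10-11 12:10:05.067
2. Find RESPONSE with id req-1082: 2024-10-11 12:10:05.421
3. Latency: 2024-10-11 12:10:05.421 - 2024-10-11 12:10:05.067 = 354ms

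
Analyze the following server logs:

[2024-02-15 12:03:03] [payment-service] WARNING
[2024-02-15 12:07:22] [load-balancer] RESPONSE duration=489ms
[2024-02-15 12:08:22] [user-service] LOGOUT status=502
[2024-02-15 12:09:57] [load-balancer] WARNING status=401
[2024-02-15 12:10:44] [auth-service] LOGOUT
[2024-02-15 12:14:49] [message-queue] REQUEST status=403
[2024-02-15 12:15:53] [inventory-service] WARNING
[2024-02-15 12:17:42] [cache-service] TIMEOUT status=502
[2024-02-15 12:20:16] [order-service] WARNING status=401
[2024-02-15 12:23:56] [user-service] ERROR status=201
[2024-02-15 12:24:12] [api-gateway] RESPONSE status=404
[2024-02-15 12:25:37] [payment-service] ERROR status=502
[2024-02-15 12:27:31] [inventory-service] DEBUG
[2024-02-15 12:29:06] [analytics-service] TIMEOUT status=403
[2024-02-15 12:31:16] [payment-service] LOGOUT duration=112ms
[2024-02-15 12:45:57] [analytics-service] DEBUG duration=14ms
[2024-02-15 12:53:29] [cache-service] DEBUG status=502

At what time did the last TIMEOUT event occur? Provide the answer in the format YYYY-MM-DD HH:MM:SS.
2024-02-15 12:29:06

To find the last event:

1. Filter for all TIMEOUT events
2. Sort by timestamp
3. Select the last one
4. Timestamp: 2024-02-15 12:29:06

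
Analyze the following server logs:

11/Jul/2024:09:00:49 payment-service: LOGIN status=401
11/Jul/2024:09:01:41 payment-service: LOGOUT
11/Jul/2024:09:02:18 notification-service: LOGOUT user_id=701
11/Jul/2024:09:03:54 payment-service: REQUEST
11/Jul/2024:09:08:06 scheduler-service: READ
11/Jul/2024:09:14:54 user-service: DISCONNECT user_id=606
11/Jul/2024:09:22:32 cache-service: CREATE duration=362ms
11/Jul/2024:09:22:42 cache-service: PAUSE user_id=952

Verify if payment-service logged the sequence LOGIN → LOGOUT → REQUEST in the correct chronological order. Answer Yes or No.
Yes

To verify sequence order:

1. Find all events in sequence LOGIN → LOGOUT → REQUEST for payment-service
2. Extract their timestamps
3. Check if timestamps are in ascending order
4. Result: Yes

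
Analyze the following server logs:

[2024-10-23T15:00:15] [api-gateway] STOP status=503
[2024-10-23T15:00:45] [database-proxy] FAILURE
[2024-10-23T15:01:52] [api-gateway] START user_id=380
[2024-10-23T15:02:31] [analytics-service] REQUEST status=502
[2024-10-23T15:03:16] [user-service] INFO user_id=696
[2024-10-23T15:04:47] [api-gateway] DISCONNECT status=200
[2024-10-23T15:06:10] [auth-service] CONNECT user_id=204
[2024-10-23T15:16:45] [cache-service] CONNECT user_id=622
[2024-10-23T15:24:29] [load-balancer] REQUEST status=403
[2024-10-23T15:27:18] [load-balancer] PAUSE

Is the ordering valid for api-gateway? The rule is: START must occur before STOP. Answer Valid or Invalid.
Invalid

To validate ordering:

1. Required order: START → STOP
2. Rule: START must occur before STOP
3. Check actual order of events for api-gateway
4. Result: Invalid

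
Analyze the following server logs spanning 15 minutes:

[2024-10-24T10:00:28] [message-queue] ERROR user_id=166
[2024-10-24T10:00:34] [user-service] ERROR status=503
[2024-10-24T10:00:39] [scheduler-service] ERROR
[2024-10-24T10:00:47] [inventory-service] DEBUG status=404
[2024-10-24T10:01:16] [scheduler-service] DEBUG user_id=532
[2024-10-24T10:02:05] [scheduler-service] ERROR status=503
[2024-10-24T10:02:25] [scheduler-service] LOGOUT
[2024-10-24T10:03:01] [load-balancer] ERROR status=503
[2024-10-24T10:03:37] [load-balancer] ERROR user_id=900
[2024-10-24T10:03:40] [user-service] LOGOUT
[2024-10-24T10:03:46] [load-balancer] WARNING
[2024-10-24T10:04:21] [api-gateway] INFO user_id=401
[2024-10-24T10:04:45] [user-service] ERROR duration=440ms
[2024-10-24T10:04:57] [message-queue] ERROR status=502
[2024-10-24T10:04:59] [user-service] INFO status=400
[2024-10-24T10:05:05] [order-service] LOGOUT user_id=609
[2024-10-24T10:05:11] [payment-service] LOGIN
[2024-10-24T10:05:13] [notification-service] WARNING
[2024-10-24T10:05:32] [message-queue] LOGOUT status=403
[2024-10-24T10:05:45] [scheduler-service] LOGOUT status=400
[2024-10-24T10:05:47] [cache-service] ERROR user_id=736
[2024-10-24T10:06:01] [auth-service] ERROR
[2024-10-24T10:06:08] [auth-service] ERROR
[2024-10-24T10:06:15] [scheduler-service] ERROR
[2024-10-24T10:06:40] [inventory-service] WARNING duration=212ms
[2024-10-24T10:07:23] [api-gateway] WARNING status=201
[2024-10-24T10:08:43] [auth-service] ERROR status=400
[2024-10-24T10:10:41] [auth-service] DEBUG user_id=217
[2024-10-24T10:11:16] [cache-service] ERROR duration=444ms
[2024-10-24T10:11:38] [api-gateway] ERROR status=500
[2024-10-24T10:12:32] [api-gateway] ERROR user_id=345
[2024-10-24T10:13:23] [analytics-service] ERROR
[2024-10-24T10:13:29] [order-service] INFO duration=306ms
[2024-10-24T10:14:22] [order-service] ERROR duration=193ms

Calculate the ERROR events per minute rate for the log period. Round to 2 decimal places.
1.2

To calculate the rate:

1. Count total ERROR events: 18
2. Total time period: 15 minutes
3. Rate = 18 / 15 = 1.2 events per minute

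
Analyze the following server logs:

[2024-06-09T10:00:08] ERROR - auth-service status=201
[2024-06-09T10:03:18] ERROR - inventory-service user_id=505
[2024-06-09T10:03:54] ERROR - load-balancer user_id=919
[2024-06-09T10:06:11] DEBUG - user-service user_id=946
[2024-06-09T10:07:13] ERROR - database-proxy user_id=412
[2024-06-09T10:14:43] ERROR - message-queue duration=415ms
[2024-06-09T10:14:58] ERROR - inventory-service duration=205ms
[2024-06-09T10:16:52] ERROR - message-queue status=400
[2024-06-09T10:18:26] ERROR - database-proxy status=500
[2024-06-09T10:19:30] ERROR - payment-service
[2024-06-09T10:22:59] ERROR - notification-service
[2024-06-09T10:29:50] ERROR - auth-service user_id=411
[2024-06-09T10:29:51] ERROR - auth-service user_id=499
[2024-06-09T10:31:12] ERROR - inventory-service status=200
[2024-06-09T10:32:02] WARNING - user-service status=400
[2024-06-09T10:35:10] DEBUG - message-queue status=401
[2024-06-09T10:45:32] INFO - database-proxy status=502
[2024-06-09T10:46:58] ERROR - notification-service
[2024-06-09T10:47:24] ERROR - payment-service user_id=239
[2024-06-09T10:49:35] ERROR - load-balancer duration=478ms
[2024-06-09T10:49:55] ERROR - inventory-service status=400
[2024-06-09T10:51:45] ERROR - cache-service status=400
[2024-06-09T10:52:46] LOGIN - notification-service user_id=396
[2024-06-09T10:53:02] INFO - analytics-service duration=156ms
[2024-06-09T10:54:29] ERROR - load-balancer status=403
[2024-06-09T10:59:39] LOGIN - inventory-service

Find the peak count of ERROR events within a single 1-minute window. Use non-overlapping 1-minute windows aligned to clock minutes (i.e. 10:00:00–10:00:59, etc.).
2

To find the burst window:

1. Divide the log period into non-overlapping 1-minute windows starting at 10:00
2. Count ERROR events in each window
3. Find the window with maximum count
4. Maximum events in a window: 2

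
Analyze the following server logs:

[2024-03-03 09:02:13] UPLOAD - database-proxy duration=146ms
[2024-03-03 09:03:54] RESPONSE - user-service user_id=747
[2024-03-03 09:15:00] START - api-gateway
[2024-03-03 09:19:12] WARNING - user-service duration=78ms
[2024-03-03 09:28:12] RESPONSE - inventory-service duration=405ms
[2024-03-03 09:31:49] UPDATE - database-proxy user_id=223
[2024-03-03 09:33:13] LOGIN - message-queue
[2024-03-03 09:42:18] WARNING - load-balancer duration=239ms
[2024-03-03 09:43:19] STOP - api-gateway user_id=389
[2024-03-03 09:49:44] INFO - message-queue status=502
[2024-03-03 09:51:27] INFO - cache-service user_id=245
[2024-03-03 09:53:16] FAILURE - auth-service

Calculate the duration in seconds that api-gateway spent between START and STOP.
1699

To calculate state duration:

1. Find START event for api-gateway: 2024-03-03 09:15:00
2. Find STOP event for api-gateway: 2024-03-03 09:43:19
3. Calculate duration: 2024-03-03 09:43:19 - 2024-03-03 09:15:00 = 1699 seconds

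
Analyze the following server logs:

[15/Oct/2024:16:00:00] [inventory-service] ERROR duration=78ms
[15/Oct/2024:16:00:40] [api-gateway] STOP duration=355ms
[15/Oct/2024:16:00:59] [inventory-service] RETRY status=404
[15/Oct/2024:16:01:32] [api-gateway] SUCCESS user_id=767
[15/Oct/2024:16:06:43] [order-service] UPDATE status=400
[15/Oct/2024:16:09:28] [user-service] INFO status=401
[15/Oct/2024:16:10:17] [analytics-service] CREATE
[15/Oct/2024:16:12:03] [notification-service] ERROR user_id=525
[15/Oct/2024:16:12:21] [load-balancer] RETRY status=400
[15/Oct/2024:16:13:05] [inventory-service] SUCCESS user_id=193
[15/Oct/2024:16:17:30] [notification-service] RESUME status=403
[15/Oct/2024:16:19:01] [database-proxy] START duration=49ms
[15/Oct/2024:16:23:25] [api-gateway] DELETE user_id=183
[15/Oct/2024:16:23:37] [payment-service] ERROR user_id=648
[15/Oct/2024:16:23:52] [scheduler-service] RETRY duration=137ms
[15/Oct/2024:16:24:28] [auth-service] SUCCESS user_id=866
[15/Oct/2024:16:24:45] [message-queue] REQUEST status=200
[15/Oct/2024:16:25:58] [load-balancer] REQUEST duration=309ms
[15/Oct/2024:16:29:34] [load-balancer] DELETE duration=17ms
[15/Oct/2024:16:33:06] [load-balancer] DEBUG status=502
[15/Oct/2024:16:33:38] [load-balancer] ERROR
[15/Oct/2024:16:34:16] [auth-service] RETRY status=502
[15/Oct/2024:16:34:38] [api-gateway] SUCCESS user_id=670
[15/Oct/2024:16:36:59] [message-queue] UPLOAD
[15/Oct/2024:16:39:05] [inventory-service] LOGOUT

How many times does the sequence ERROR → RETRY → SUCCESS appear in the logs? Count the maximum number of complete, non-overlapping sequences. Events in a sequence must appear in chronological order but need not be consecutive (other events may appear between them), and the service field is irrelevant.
4

To count sequences:

1. Look for pattern: ERROR → RETRY → SUCCESS
2. Greedily scan the log in chronological order, matching each sequence element in turn (ignoring service)
3. Each time the full pattern completes, increment the count and restart matching from the next event
4. Complete non-overlapping sequences found: 4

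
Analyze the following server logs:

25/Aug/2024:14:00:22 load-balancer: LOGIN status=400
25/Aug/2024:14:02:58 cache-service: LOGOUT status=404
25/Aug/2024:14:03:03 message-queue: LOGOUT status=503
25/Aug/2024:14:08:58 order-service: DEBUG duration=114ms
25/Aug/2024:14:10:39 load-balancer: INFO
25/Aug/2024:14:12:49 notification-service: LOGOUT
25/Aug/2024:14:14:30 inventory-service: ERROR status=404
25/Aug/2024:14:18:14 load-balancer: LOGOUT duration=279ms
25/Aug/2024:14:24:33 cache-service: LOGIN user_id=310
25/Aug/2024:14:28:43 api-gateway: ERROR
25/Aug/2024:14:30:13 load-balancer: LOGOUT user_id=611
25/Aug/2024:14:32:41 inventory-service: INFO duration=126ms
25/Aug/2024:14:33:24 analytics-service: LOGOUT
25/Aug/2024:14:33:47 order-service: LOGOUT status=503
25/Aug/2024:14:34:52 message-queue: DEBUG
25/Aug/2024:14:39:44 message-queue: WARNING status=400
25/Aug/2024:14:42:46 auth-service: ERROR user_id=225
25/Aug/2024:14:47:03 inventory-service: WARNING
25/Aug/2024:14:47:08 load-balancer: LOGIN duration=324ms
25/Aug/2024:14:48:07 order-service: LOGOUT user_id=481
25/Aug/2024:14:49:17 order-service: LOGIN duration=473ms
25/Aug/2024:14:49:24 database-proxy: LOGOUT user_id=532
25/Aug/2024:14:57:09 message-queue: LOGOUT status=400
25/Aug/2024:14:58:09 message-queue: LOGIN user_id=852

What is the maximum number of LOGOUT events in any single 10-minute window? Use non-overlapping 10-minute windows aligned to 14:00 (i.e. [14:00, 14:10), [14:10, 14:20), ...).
3

To find the burst window:

1. Divide the log period into non-overlapping 10-minute windows starting at 14:00
2. Count LOGOUT events in each window
3. Find the window with maximum count
4. Maximum events in a window: 3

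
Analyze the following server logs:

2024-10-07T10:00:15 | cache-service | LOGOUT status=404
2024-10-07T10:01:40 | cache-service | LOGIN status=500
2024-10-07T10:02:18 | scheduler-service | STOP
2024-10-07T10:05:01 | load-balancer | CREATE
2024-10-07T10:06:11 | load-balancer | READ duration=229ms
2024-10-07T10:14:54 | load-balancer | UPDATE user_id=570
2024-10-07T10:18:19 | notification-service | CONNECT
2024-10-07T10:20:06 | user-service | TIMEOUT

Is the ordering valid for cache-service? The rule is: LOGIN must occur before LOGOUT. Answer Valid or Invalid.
Invalid

To validate ordering:

1. Required order: LOGIN → LOGOUT
2. Rule: LOGIN must occur before LOGOUT
3. Check actual order of events for cache-service
4. Result: Invalid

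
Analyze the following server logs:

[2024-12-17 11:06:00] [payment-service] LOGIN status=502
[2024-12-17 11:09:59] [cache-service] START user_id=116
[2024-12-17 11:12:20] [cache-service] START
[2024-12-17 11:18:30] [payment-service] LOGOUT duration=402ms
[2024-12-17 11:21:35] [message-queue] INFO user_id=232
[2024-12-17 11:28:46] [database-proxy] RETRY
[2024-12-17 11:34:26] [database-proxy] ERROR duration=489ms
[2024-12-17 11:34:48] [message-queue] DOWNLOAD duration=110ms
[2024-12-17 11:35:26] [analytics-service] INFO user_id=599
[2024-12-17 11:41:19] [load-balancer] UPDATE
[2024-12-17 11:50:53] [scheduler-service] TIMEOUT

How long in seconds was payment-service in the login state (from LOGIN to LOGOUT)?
750

To calculate state duration:

1. Find LOGIN event for payment-service: 2024-12-17 11:06:00
2. Find LOGOUT event for payment-service: 2024-12-17 11:18:30
3. Calculate duration: 2024-12-17 11:18:30 - 2024-12-17 11:06:00 = 750 seconds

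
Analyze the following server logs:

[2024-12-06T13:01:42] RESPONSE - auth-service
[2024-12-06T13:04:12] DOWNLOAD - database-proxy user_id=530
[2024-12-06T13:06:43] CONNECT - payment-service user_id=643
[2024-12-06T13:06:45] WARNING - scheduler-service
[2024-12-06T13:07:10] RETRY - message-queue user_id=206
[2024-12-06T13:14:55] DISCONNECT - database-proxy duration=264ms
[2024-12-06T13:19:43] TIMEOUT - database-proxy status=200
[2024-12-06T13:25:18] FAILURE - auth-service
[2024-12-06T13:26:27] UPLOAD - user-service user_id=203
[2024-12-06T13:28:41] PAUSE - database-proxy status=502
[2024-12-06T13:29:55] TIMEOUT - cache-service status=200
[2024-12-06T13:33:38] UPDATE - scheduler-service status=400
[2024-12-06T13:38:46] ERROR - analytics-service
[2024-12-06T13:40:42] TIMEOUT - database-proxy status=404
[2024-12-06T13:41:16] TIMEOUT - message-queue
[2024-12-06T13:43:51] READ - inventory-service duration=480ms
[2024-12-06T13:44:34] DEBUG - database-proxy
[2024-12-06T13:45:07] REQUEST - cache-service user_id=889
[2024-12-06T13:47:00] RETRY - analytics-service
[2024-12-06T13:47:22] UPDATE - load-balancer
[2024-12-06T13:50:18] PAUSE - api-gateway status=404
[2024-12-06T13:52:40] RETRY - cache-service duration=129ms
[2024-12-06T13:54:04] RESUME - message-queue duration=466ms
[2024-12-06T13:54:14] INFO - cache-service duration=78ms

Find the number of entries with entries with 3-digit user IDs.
5

To find matching entries:

1. Pattern to match: entries with 3-digit user IDs
2. Scan each log entry for the pattern
3. Count matches: 5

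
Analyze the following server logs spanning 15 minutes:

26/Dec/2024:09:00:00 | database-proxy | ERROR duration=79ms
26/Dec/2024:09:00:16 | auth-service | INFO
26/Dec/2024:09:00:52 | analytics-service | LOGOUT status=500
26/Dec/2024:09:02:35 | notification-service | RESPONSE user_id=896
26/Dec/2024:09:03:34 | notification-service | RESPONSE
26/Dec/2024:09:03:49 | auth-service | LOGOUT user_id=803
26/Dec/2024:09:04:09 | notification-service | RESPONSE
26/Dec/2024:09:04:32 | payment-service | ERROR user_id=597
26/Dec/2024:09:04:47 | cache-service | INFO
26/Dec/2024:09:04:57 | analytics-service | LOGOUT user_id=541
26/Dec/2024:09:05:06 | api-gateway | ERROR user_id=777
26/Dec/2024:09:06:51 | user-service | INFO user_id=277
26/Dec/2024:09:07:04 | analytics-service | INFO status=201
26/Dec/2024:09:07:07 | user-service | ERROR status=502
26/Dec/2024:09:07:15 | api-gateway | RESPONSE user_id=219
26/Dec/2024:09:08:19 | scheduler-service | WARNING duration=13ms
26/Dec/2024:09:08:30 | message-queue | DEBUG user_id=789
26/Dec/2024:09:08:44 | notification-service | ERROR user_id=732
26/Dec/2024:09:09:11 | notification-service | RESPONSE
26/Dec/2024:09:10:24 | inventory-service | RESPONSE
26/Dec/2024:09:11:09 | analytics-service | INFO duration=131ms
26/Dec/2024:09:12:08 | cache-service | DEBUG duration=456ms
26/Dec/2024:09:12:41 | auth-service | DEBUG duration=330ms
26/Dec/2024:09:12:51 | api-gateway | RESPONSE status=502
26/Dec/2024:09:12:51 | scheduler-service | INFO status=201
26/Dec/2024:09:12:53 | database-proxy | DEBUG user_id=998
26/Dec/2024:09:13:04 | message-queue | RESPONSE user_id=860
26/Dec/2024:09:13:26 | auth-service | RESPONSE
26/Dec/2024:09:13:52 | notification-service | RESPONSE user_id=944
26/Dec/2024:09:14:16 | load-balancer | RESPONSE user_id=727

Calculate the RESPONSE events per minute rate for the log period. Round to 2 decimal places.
0.73

To calculate the rate:

1. Count total RESPONSE events: 11
2. Total time period: 15 minutes
3. Rate = 11 / 15 = 0.73 events per minute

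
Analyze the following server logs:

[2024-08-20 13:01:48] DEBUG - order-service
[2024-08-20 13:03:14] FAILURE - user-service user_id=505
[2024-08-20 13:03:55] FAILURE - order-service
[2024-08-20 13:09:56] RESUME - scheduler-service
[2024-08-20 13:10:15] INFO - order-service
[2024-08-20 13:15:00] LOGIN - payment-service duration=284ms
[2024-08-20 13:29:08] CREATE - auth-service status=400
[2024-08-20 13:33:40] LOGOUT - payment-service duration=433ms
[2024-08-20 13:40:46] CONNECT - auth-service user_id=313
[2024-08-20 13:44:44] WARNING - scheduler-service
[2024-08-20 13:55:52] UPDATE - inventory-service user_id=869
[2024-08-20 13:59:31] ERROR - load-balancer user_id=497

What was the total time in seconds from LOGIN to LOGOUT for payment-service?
1120

To calculate state duration:

1. Find LOGIN event for payment-service: 2024-08-20 13:15:00
2. Find LOGOUT event for payment-service: 2024-08-20 13:33:40
3. Calculate duration: 2024-08-20 13:33:40 - 2024-08-20 13:15:00 = 1120 seconds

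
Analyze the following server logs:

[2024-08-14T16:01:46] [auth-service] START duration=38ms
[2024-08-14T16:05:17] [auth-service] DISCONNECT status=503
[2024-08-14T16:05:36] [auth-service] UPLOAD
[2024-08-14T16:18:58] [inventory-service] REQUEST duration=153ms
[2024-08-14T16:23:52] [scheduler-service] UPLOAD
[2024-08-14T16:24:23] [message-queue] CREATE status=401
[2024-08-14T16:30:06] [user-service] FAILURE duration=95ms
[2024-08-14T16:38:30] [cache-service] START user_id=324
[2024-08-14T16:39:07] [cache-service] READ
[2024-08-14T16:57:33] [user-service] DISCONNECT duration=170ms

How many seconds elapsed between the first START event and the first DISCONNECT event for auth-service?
211

To find the time between events:

1. Locate the first START event for auth-service: 2024-08-14T16:01:46
2. Locate the first DISCONNECT event for auth-service: 2024-08-14T16:05:17
3. Calculate the difference: 2024-08-14T16:05:17 - 2024-08-14T16:01:46 = 211 seconds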